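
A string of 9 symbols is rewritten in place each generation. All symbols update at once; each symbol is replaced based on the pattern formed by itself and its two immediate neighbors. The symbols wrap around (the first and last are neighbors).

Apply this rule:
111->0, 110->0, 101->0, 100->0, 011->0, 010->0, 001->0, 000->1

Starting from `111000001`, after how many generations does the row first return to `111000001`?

2

000011100
111000001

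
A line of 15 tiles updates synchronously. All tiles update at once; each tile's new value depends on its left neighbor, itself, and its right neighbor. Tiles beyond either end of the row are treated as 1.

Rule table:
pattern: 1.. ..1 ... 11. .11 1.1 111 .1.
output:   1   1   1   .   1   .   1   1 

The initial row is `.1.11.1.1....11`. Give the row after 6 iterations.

.1.111111111111

iteration 1: .1.1..1.1111111
iteration 2: .1.1111.1111111
iteration 3: .1.111..1111111
iteration 4: .1.11.111111111
iteration 5: .1.1..111111111
iteration 6: .1.111111111111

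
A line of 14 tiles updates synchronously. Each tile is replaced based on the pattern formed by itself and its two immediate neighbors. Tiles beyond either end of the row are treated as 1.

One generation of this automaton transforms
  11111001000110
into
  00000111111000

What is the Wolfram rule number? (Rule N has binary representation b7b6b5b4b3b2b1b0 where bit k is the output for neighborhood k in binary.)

23

position 0: 111 → 0  (bit 7 = 0)
position 4: 110 → 0  (bit 6 = 0)
position 13: 101 → 0  (bit 5 = 0)
position 5: 100 → 1  (bit 4 = 1)
position 11: 011 → 0  (bit 3 = 0)
position 7: 010 → 1  (bit 2 = 1)
position 6: 001 → 1  (bit 1 = 1)
position 9: 000 → 1  (bit 0 = 1)
bits b7..b0 = 00010111 = 23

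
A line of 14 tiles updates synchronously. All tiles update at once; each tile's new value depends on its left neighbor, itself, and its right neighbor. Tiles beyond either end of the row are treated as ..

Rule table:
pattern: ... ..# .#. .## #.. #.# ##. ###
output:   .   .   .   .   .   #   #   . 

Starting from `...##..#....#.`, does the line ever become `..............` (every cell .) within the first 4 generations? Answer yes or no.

....#.........
..............
all cells are . at generation 2

yes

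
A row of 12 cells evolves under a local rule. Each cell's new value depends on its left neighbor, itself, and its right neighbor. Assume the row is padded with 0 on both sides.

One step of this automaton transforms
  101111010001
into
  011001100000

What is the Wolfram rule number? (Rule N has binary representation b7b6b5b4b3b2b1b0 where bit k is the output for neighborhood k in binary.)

104

position 3: 111 → 0  (bit 7 = 0)
position 5: 110 → 1  (bit 6 = 1)
position 1: 101 → 1  (bit 5 = 1)
position 8: 100 → 0  (bit 4 = 0)
position 2: 011 → 1  (bit 3 = 1)
position 0: 010 → 0  (bit 2 = 0)
position 10: 001 → 0  (bit 1 = 0)
position 9: 000 → 0  (bit 0 = 0)
bits b7..b0 = 01101000 = 104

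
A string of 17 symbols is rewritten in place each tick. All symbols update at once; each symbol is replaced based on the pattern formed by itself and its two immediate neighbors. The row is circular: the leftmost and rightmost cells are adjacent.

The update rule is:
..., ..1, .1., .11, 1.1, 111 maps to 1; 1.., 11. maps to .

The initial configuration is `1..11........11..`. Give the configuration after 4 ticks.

1..11111111..11.1

1.11..11111111..1
.11..11111111..11
11..11111111..11.
1..11111111..11.1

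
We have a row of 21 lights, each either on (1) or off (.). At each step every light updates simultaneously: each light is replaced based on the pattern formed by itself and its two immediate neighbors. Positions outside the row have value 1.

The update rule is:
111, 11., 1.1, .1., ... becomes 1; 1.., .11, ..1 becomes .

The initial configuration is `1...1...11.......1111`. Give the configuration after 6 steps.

step 1: 1.1.1.1..1.11111..111
step 2: 1111111..11.1111...11
step 3: 1111111...11.111.1..1
step 4: 1111111.1..11.1111...
step 5: 111111111...11.111.1.
step 6: 111111111.1..11.11111

111111111.1..11.11111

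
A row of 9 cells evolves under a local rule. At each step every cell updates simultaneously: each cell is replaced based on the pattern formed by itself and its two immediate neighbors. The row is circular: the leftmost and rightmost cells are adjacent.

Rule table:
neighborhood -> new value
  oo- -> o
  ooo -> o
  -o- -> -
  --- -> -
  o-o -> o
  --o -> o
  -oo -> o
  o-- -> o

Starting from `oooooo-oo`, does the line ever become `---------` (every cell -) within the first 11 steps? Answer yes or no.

ooooooooo
ooooooooo  (fixed point — unchanged through step 11)
step 11 is ooooooooo, still not uniform -

no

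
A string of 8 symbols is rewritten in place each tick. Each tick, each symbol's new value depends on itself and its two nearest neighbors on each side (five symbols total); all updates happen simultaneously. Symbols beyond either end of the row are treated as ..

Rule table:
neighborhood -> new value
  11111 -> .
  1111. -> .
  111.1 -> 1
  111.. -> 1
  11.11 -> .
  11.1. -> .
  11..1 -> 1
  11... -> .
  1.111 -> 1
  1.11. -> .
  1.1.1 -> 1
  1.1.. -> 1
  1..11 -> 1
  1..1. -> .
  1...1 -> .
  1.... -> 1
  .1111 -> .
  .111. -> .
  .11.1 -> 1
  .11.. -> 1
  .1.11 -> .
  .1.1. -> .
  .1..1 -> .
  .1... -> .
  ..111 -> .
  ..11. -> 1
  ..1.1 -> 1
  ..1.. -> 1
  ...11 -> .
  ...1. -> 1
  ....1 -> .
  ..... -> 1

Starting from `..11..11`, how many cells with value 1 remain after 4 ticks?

tick 1: ..111111
tick 2: .......1
tick 3: 11111.11
tick 4: ....1..1
count of 1: 2

2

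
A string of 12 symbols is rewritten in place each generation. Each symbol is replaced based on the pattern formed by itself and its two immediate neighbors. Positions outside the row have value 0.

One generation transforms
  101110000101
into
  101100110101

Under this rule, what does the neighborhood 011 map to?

1

At position 2 the neighborhood is 011; the next row has 1 there.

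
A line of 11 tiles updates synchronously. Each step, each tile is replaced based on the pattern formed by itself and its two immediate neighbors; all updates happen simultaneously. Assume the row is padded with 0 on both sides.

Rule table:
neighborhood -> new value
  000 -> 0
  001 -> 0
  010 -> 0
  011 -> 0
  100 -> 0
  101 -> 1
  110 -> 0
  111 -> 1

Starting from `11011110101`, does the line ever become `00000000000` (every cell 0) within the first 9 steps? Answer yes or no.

yes

step 1: 00101101010
step 2: 00010010100
step 3: 00000001000
step 4: 00000000000
all cells are 0 at step 4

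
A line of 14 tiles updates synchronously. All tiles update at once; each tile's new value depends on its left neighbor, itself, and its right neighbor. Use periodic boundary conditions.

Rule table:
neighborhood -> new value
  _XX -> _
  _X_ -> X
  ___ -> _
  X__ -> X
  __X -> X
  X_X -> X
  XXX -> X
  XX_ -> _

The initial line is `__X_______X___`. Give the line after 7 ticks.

XX_XXXXXXX_XXX

tick 1: _XXX_____XXX__
tick 2: X_X_X___X_X_X_
tick 3: XXXXXX_XXXXXXX
tick 4: XXXXX_X_XXXXXX
tick 5: XXXX_XXX_XXXXX
tick 6: XXX_X_X_X_XXXX
tick 7: XX_XXXXXXX_XXX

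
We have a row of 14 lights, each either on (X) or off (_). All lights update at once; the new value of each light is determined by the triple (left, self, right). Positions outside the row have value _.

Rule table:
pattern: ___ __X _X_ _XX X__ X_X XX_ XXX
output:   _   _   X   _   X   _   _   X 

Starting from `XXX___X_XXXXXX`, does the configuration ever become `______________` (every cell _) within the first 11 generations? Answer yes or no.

_X_X__X__XXXX_
_X_XX_XX__XX_X
_X______X____X
_XX_____XX___X
___X______X__X
___XX_____XX_X
_____X_______X
_____XX______X
_______X_____X
_______XX____X
_________X___X
generation 11 is _________X___X, still not uniform _

no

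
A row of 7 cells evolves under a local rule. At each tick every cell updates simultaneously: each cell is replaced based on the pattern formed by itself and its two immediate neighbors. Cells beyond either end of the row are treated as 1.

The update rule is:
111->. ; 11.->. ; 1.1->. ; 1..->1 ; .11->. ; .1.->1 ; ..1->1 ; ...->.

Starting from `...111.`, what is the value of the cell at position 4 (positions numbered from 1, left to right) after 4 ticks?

tick 1: 1.1....
tick 2: ..11..1
tick 3: 11..11.
tick 4: ..11...
position 4 holds 1

1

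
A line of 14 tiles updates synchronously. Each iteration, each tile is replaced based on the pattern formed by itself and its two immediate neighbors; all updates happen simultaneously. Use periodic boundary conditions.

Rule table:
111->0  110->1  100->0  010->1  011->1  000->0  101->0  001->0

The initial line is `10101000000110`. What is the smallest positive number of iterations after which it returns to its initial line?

iteration 1: 10101000000110

1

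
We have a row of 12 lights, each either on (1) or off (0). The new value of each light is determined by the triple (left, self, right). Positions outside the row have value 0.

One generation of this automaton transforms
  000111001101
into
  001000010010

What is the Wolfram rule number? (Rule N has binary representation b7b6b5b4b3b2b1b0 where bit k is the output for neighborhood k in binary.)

position 4: 111 → 0  (bit 7 = 0)
position 5: 110 → 0  (bit 6 = 0)
position 10: 101 → 1  (bit 5 = 1)
position 6: 100 → 0  (bit 4 = 0)
position 3: 011 → 0  (bit 3 = 0)
position 11: 010 → 0  (bit 2 = 0)
position 2: 001 → 1  (bit 1 = 1)
position 0: 000 → 0  (bit 0 = 0)
bits b7..b0 = 00100010 = 34

34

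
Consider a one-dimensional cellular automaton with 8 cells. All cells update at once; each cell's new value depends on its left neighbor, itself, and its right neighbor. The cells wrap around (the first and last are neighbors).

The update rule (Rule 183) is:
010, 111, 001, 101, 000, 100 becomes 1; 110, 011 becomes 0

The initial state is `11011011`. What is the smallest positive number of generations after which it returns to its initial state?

generation 1: 10100101
generation 2: 01111110
generation 3: 10111101
generation 4: 01011010
generation 5: 11100111
generation 6: 11011011

6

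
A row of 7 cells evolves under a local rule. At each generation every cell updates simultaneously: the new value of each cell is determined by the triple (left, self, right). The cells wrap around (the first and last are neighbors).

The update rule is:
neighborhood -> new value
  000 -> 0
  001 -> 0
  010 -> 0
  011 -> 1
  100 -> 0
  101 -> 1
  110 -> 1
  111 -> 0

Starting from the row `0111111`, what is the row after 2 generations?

0100001

generation 1: 1100001
generation 2: 0100001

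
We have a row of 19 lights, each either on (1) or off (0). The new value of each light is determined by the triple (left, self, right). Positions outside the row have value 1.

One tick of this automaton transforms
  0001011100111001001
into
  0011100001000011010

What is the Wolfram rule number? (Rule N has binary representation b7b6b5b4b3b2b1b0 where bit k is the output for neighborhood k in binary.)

position 6: 111 → 0  (bit 7 = 0)
position 7: 110 → 0  (bit 6 = 0)
position 4: 101 → 1  (bit 5 = 1)
position 0: 100 → 0  (bit 4 = 0)
position 5: 011 → 0  (bit 3 = 0)
position 3: 010 → 1  (bit 2 = 1)
position 2: 001 → 1  (bit 1 = 1)
position 1: 000 → 0  (bit 0 = 0)
bits b7..b0 = 00100110 = 38

38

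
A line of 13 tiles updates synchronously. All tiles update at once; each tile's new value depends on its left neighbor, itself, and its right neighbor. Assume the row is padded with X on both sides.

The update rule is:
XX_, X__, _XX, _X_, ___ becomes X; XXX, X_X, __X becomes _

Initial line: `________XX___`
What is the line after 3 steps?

XXXXX_X_XX_X_

XXXXXXX_XXXX_
______X_X__X_
XXXXX_X_XX_X_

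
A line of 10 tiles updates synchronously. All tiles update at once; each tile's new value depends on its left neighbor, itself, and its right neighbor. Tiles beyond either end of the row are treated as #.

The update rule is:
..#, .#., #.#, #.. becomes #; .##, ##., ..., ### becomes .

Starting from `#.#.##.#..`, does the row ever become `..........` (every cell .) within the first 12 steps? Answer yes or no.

no

.###..####
#...##....
.#.#..#..#
#########.
.........#
#.......#.
.#.....###
###...#...
...#.###.#
#.###...#.
.#...#.###
###.###...
step 12 is ###.###..., still not uniform .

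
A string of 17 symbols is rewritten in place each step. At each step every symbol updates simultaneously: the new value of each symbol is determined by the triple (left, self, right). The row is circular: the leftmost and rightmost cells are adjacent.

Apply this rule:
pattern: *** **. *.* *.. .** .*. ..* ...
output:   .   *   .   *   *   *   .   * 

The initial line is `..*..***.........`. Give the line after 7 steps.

*.**.*.*****.*.*.

step 1: *.**.*.**********
step 2: *.**.*.*.........
step 3: *.**.*.*********.
step 4: *.**.*.*.......*.
step 5: *.**.*.*******.*.
step 6: *.**.*.*.....*.*.
step 7: *.**.*.*****.*.*.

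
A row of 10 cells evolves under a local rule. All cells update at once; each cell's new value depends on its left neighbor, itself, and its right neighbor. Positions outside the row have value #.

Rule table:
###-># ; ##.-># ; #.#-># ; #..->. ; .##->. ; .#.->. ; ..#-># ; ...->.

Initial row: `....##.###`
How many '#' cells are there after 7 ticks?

tick 1: ...#.##.##
tick 2: ..#.#.##.#
tick 3: .#.#.#.##.
tick 4: #.#.#.#.##
tick 5: ##.#.#.#.#
tick 6: ###.#.#.#.
tick 7: ####.#.#.#
count of #: 7

7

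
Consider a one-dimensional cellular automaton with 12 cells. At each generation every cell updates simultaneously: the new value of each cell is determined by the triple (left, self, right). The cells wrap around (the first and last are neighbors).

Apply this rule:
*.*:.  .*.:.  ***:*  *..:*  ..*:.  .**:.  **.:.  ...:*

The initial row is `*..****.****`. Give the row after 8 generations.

...**..*...*

.*..**...***
..*...**..*.
*..**...*..*
.*...**..*..
..**...*..**
*...**..*...
.**...*..**.
...**..*...*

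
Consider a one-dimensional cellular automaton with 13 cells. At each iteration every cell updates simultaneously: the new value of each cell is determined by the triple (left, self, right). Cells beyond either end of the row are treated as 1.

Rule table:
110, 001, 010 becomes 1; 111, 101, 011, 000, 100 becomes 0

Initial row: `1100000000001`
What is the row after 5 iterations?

0100000101010

0100000000010
0100000000110
0100000001010
0100000011010
0100000101010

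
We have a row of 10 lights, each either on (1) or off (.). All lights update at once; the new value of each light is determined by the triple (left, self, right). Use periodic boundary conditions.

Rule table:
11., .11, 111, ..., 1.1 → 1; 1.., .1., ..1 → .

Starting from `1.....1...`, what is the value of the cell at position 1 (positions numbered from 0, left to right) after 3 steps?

1

..111...1.
1.111.1...
.11111..1.
position 1 holds 1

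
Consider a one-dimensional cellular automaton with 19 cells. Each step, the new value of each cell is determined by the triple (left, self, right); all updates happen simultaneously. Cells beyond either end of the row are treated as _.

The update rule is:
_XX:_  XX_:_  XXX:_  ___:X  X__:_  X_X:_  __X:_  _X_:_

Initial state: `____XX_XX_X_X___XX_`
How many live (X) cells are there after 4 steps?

12

XXX___________X____
____XXXXXXXXX___XXX
XXX___________X____  (repeats step 1; period 2)
step 4: ____XXXXXXXXX___XXX
count of X: 12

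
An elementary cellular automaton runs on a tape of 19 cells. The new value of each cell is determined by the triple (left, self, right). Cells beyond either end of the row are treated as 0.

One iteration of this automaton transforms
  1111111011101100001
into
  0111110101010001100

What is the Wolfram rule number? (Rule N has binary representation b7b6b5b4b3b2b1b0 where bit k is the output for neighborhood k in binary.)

position 1: 111 → 1  (bit 7 = 1)
position 6: 110 → 0  (bit 6 = 0)
position 7: 101 → 1  (bit 5 = 1)
position 14: 100 → 0  (bit 4 = 0)
position 0: 011 → 0  (bit 3 = 0)
position 18: 010 → 0  (bit 2 = 0)
position 17: 001 → 0  (bit 1 = 0)
position 15: 000 → 1  (bit 0 = 1)
bits b7..b0 = 10100001 = 161

161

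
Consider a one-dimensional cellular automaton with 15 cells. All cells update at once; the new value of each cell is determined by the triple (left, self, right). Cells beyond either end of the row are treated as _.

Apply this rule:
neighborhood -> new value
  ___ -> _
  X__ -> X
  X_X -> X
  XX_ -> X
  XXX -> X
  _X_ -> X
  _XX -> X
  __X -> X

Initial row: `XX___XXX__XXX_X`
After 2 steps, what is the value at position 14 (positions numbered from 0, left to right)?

X

XXX_XXXXXXXXXXX
XXXXXXXXXXXXXXX
position 14 holds X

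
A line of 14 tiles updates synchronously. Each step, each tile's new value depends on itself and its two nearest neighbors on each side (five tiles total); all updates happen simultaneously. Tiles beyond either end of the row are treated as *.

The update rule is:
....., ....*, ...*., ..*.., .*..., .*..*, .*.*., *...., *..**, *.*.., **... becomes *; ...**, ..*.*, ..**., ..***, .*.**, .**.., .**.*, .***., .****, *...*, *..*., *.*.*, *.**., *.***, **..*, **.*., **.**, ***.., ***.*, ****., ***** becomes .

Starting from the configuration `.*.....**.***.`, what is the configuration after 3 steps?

*****.........

.*****........
......*******.
*****.........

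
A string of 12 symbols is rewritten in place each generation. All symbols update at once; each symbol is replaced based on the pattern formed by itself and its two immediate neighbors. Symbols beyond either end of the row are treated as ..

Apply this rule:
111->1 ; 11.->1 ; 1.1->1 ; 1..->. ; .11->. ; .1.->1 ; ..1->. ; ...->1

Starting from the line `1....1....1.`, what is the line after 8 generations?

1.11.1.11.1.
11.1111.111.
.11.1111.11.
..11.1111.1.
1..11.11111.
1...11.1111.
1.1..11.111.
111...11.11.

111...11.11.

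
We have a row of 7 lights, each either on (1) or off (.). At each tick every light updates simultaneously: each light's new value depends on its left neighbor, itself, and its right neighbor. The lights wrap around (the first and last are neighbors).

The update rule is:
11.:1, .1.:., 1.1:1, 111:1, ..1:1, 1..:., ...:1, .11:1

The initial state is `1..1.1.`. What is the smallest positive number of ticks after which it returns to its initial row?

7

..1.1.1
.1.1.1.
1.1.1..
.1.1..1
1.1..1.
.1..1.1
1..1.1.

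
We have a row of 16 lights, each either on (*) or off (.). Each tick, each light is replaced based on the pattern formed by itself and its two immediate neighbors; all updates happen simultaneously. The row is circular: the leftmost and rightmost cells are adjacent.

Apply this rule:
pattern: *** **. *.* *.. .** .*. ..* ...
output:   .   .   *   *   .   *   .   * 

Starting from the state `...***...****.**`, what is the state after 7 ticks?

tick 1: **....**.....*..
tick 2: ..***...****.**.
tick 3: *....**.....*..*
tick 4: .***...****.**..
tick 5: ....**.....*..**
tick 6: ***...****.**...
tick 7: ...**.....*..**.

...**.....*..**.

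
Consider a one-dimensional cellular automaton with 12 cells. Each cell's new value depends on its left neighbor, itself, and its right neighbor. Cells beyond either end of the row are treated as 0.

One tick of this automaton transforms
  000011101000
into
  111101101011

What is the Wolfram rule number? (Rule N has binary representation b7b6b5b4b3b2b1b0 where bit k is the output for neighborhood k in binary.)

position 5: 111 → 1  (bit 7 = 1)
position 6: 110 → 1  (bit 6 = 1)
position 7: 101 → 0  (bit 5 = 0)
position 9: 100 → 0  (bit 4 = 0)
position 4: 011 → 0  (bit 3 = 0)
position 8: 010 → 1  (bit 2 = 1)
position 3: 001 → 1  (bit 1 = 1)
position 0: 000 → 1  (bit 0 = 1)
bits b7..b0 = 11000111 = 199

199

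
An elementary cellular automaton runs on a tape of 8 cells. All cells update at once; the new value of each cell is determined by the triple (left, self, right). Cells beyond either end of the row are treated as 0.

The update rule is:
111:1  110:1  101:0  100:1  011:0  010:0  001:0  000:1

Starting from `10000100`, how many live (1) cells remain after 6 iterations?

4

01110011
00111001
10011100
01001111
00100111
10010011
count of 1: 4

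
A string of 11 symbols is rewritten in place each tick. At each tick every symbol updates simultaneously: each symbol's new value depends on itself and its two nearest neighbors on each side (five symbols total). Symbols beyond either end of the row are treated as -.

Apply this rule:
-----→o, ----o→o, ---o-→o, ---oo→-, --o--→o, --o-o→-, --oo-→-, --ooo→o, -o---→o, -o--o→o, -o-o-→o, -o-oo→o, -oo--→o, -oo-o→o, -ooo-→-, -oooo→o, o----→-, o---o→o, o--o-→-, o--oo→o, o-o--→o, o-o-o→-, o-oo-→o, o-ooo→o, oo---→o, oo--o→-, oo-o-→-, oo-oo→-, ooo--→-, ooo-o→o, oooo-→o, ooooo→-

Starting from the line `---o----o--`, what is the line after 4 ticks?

o-ooo--o-oo

ooooo-oooo-
oo-oo-ooo-o
-o-oo-o-o-o
o-ooo--o-oo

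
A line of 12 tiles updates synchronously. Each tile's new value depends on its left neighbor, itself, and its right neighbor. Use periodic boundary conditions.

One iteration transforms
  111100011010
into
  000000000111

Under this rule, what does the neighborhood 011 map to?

0

At position 0 the neighborhood is 011; the next row has 0 there.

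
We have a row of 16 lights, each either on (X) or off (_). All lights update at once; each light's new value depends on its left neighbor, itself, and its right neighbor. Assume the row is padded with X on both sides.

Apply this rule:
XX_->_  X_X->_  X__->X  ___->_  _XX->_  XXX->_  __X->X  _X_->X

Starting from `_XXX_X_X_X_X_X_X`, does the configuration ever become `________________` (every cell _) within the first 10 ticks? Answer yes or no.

_____X_X_X_X_X__
X___XX_X_X_X_XXX
_X_X___X_X_X____
_X_XX_XX_X_XX__X
_X_______X___XX_
_XX_____XXX_X___
___X___X____XX_X
X_XXX_XXX__X____
_________XXXX__X
X_______X____XX_
tick 10 is X_______X____XX_, still not uniform _

no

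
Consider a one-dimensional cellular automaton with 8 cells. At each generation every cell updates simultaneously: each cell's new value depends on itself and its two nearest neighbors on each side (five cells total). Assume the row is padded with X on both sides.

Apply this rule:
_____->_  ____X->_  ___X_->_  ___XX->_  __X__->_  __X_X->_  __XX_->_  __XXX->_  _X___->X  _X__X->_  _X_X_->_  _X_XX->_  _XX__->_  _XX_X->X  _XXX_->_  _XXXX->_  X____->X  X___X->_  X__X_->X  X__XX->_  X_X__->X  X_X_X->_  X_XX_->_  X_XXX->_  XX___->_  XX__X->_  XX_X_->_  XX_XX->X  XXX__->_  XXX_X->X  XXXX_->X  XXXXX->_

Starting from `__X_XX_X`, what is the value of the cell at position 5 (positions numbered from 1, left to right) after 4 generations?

_

_X___XX_
_XX___XX
X_______
__X_____
position 5 holds _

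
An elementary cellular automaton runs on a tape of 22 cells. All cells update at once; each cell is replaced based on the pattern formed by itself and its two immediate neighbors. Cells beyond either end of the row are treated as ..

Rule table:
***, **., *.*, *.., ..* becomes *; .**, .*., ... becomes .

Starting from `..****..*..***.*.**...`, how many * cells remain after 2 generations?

.*.*****.**.***.*.**..
*.*.*****.**.***.*.**.
count of *: 15

15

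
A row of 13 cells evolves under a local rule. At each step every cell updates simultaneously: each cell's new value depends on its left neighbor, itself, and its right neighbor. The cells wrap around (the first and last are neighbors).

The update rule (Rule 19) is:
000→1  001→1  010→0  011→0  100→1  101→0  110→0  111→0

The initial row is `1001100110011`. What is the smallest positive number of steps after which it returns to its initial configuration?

0110011001100
1001100110011

2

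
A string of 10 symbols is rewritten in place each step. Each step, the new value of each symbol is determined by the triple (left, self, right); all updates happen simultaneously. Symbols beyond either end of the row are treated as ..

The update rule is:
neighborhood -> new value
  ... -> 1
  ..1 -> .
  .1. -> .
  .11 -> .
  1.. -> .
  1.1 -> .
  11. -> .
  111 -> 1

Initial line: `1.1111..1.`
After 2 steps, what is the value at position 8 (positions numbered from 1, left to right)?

1

step 1: ...11.....
step 2: 11....1111
position 8 holds 1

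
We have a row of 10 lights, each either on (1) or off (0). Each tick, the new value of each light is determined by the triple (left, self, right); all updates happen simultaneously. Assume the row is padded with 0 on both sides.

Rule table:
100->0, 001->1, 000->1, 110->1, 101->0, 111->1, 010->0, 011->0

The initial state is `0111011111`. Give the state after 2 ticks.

0001010111

1011001111
0001010111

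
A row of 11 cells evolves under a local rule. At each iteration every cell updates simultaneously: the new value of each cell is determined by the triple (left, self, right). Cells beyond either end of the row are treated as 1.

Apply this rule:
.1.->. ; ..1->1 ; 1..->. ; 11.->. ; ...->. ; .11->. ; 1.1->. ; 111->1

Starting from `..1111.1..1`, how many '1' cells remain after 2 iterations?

.1.11....1.
........1..
count of 1: 1

1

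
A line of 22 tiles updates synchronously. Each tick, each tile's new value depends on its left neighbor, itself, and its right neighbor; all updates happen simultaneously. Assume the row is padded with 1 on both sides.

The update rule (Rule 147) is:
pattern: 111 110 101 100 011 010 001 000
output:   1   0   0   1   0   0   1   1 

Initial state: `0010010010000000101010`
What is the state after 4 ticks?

1101101101111111000000
1000000000111110111111
0111111111011100011111
0011111110001011101111

0011111110001011101111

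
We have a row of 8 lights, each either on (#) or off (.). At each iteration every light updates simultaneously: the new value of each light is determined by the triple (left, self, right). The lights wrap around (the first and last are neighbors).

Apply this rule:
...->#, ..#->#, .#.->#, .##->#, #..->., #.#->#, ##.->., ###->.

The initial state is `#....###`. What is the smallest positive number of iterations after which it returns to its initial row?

..####..
###....#
....####
.####...
##....##
...####.
####....
#....###

8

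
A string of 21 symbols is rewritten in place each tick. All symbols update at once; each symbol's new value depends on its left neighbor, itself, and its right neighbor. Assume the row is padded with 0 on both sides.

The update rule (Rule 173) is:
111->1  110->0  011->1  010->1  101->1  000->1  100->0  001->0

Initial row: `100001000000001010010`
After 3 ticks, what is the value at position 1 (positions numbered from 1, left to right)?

1

101101011111101110010
111011111111011100010
110111111110111001010
position 1 holds 1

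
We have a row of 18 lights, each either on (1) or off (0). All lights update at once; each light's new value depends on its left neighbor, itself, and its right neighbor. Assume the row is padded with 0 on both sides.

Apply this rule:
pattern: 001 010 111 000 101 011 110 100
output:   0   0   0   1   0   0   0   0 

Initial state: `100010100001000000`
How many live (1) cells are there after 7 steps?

001000001100011111
100011100001000000
001000001100011111  (repeats step 1; period 2)
step 7: 001000001100011111
count of 1: 8

8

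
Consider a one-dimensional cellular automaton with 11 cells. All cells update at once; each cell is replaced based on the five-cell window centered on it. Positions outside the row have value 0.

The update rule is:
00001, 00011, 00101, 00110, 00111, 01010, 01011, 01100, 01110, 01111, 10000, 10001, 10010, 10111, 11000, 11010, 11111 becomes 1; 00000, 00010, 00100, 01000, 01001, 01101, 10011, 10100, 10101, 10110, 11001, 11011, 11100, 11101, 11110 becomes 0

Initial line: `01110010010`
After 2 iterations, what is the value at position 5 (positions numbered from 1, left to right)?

1

11100100100
11001001001
position 5 holds 1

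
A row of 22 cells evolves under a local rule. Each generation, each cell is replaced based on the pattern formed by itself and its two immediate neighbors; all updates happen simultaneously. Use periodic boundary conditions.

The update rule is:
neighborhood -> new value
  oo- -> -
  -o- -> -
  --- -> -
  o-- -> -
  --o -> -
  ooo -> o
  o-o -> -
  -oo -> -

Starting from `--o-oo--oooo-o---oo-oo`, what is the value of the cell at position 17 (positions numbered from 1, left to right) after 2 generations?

-

---------oo-----------
----------------------
position 17 holds -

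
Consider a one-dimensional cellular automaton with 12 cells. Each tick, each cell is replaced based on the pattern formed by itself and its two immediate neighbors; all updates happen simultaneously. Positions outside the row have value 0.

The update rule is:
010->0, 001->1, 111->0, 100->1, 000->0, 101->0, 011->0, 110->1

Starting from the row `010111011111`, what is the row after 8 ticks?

100001000001
010010100010
101100010101
000110100000
001010010000
010001101000
101010100100
000000011010

000000011010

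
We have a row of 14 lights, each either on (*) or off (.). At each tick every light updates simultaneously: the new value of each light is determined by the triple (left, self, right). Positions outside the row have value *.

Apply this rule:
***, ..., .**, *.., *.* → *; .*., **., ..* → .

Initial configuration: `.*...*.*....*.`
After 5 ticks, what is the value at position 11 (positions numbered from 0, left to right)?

*

tick 1: *.**..*.***..*
tick 2: .**.*..***.*.*
tick 3: **.*.*.**.*.**
tick 4: *.*.*.**.*.***
tick 5: .*.*.**.*.****
position 11 holds *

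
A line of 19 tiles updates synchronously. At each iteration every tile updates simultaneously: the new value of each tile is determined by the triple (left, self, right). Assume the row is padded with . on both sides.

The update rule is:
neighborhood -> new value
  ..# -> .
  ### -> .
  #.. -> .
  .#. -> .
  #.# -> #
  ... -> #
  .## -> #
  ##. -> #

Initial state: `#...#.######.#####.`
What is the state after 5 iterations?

..#..##....###...#.
#....##.##.#.#.#...
..##.######.#.#..##
#.####....##.#...##
.##..#.##.###..#.##

.##..#.##.###..#.##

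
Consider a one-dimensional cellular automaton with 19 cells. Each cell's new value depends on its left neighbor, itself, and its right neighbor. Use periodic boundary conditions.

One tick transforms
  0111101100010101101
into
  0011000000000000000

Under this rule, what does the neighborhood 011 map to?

At position 1 the neighborhood is 011; the next row has 0 there.

0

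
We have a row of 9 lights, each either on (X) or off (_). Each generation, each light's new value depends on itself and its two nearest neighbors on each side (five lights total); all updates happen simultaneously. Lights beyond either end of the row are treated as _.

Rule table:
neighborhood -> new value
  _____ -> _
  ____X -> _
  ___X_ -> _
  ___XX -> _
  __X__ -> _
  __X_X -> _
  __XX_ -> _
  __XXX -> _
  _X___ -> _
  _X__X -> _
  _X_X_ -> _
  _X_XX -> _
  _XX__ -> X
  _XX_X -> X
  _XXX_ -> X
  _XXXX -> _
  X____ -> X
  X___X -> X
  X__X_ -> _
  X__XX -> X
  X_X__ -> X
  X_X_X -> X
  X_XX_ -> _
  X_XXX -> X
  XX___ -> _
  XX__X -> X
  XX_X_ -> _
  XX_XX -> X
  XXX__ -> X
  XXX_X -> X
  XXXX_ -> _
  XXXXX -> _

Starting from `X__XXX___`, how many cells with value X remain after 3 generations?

1

__X_XX_X_
_____X_X_
_______X_
count of X: 1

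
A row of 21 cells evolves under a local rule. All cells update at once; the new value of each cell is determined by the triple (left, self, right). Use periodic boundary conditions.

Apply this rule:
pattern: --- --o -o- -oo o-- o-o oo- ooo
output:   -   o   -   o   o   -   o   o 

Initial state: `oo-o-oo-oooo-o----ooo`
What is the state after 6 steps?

ooo-ooo-oooooo-oooooo

oo---oo-oooo--o--oooo
ooo-ooo-oooooo-oooooo
ooo-ooo-oooooo-oooooo  (fixed point — unchanged through step 6)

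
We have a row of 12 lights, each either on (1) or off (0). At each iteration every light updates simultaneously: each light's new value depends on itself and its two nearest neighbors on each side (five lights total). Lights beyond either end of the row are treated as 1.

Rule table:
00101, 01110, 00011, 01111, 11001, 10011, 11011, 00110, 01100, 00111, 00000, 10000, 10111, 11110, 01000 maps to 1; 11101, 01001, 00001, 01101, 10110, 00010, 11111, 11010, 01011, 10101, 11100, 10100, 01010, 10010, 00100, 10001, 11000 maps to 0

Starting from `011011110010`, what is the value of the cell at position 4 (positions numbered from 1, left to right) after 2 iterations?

1

100111101010
011111000000
position 4 holds 1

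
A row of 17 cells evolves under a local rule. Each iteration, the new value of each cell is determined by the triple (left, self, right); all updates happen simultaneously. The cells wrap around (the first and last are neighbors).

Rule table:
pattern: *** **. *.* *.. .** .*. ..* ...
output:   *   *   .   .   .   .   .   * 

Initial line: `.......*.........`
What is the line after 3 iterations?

******.....******

******...********
******.*..*******
******.....******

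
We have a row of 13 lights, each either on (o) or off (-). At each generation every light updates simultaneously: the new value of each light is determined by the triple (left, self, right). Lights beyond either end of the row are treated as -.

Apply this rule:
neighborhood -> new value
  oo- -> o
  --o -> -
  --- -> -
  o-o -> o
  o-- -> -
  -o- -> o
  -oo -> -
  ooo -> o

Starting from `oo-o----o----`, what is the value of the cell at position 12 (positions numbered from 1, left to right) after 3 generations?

-ooo----o----
--oo----o----
---o----o----
position 12 holds -

-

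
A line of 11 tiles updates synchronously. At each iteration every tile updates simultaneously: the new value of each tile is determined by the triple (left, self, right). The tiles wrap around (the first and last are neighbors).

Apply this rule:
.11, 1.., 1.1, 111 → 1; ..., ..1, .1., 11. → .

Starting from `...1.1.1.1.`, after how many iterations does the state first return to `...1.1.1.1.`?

....1.1.1.1
1....1.1.1.
.1....1.1.1
1.1....1.1.
.1.1....1.1
1.1.1....1.
.1.1.1....1
1.1.1.1....
.1.1.1.1...
..1.1.1.1..
...1.1.1.1.

11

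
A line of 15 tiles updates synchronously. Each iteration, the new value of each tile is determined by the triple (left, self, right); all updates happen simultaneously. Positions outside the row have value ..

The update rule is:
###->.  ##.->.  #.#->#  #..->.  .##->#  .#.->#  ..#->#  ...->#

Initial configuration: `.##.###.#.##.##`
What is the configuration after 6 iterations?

##.##..####.##.
#.##..##...##..
###..##..###..#
#...##..##...##
#.###..##..###.
###...##..##...

###...##..##...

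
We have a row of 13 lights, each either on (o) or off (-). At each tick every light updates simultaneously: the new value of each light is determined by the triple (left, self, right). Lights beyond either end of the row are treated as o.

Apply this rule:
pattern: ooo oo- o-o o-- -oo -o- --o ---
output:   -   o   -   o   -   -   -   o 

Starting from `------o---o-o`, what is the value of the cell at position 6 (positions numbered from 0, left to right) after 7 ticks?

-

ooooo--oo----
----oo--oooo-
ooo--oo----o-
--oo--oooo---
o--oo----ooo-
oo--oooo---o-
-oo----ooo---
position 6 holds -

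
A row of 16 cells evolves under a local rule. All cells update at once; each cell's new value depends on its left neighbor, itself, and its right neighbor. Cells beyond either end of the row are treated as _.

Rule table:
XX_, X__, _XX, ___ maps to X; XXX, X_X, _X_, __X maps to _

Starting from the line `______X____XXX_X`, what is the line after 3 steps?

XXXXX__XXX_X_X__
X___XX_X_X____XX
_XX_XX____XXX_XX

_XX_XX____XXX_XX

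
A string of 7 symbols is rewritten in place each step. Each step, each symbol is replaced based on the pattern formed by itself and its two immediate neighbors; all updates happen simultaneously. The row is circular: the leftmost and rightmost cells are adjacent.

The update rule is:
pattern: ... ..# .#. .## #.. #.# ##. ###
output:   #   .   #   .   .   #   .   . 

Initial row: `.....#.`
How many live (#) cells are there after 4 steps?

3

####.#.
....###
.##....
....###
count of #: 3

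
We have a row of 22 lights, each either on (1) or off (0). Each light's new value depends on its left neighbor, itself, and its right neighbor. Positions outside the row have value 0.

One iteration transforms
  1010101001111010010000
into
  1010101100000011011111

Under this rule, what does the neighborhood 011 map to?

0

At position 9 the neighborhood is 011; the next row has 0 there.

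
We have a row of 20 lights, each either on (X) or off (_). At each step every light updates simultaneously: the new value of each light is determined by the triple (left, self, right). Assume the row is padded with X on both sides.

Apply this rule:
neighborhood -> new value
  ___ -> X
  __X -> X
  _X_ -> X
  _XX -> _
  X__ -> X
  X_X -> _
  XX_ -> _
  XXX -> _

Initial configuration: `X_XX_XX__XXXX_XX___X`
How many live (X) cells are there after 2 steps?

step 1: _______XX_______XXX_
step 2: XXXXXXX__XXXXXXX____
count of X: 14

14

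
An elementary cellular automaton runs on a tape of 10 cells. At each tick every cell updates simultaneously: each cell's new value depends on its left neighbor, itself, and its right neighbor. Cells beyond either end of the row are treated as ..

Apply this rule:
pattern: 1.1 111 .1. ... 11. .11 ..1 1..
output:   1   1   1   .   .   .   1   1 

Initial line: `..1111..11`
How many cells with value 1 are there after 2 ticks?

5

.1.11.11..
111..1..1.
count of 1: 5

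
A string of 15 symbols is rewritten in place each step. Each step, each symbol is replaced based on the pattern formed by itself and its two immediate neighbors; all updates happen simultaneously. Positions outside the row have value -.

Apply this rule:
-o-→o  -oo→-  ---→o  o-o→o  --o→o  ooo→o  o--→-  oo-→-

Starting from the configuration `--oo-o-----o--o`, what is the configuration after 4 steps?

-oo-o-o-ooo--oo

oo--oo-ooooo-oo
---o--o-ooo-o--
oooo-ooo-o-oo-o
-oo-o-o-ooo--oo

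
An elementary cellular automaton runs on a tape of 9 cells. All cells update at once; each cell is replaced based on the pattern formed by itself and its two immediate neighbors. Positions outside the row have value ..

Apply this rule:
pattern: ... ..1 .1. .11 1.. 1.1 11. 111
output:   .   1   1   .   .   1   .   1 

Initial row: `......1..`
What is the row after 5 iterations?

iteration 1: .....11..
iteration 2: ....1....
iteration 3: ...11....
iteration 4: ..1......
iteration 5: .11......

.11......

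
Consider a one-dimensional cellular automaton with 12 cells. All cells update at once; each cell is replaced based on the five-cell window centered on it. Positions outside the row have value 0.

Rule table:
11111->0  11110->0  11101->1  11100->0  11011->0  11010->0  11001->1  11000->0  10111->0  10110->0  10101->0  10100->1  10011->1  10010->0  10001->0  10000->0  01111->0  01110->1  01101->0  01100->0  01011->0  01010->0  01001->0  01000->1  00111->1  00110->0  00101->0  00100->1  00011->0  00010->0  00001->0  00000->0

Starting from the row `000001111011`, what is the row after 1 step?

000001001000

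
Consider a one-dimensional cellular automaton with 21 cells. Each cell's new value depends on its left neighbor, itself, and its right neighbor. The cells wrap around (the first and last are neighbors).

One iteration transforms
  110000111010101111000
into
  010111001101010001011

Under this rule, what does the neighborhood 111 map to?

0

At position 7 the neighborhood is 111; the next row has 0 there.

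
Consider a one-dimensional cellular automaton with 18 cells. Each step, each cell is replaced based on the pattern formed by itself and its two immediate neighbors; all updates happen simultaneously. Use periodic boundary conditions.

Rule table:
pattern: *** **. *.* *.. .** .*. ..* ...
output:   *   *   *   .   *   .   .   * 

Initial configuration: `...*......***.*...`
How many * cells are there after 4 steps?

step 1: **...****.****..**
step 2: **.*.*********..**
step 3: ***.**********..**
step 4: **************..**
count of *: 16

16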